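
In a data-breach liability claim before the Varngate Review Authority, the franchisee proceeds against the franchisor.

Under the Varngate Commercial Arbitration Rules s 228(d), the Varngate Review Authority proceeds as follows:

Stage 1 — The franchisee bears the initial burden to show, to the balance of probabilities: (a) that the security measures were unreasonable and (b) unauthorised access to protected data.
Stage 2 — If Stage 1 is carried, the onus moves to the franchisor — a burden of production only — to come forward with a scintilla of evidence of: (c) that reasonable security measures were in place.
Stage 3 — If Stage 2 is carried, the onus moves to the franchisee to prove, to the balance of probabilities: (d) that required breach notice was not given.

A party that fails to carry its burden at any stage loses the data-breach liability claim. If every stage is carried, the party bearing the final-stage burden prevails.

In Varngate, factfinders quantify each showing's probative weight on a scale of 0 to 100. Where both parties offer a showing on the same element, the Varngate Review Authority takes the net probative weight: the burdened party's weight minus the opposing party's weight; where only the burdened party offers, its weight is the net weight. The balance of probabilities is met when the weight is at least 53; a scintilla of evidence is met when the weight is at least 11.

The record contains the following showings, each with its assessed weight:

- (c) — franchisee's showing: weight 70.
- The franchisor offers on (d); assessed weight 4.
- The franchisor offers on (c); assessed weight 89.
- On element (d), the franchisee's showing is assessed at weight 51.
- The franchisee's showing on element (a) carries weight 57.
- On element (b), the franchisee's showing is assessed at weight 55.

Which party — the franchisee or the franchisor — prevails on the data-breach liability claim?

franchisor

Stage 1 (franchisee, the balance of probabilities, weight is at least 53): (a) 57 ≥ 53 — meets; (b) 55 ≥ 53 — meets.
  The franchisee carries Stage 1; the franchisor now bears the burden.
Stage 2 (franchisor, a scintilla of evidence, weight is at least 11): (c) net 89−70=19 ≥ 11 — meets.
  The franchisor carries Stage 2; the franchisee now bears the burden.
Stage 3 (franchisee, the balance of probabilities, weight is at least 53): (d) net 51−4=47 < 53 — fails.
  Stage 3 not carried; the franchisee fails its burden.
The franchisor prevails.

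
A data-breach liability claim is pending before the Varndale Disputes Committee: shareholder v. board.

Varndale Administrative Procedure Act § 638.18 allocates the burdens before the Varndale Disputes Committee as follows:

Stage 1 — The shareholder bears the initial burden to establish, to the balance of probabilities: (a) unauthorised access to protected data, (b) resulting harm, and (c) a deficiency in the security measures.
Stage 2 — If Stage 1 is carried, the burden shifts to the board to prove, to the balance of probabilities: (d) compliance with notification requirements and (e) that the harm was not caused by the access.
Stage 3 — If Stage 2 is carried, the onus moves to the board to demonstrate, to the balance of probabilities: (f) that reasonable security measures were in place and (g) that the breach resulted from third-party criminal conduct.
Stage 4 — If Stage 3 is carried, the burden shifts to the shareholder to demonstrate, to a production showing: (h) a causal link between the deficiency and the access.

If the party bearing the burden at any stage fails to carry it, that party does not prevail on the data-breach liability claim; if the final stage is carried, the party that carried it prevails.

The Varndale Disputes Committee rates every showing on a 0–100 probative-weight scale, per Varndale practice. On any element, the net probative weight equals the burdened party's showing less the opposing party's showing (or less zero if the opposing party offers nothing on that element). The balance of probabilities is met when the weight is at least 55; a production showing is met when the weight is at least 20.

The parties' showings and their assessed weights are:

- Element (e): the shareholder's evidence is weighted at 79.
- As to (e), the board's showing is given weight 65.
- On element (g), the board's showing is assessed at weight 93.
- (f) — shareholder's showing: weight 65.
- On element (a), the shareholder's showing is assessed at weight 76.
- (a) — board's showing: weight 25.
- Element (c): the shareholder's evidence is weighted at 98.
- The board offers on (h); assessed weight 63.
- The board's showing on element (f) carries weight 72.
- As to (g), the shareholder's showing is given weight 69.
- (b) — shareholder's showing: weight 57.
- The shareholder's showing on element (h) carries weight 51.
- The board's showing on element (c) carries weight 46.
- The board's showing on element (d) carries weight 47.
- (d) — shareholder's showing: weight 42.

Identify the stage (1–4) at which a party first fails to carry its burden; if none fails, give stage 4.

Stage 1 (shareholder, the balance of probabilities, weight is at least 55): (a) net 76−25=51 < 55 — fails; (b) 57 ≥ 55 — meets; (c) net 98−46=52 < 55 — fails.
  The shareholder does not carry Stage 1.
The analysis ends at Stage 1; the board prevails.

stage 1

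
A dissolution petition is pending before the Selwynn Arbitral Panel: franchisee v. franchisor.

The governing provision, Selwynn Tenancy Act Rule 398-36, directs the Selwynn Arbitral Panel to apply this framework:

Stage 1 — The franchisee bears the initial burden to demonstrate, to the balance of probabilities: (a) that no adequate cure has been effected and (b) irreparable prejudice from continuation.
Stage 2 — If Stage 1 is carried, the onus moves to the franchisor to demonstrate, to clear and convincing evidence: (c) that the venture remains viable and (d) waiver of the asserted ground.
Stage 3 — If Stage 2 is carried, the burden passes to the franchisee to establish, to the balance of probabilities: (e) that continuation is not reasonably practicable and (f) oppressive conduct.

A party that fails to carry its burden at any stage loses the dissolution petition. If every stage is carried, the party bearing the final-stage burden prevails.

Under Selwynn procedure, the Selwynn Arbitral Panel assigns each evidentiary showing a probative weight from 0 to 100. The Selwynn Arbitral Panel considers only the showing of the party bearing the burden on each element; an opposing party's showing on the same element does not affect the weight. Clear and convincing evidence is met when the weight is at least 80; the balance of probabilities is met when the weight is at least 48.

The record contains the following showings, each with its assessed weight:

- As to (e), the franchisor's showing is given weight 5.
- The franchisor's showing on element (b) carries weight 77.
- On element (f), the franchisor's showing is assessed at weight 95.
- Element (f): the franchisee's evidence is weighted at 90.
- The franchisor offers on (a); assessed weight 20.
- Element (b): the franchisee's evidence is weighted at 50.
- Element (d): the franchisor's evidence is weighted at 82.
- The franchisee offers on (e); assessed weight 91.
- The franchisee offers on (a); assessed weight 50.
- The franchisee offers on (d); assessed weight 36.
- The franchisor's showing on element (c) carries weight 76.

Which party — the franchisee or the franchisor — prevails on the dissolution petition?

At Stage 1 the franchisee must meet the balance of probabilities (weight is at least 48): on (a) the weight is 50 (the franchisor's 20 is given no effect), which does reach 48, so (a) meets the standard; on (b) the weight is 50 (the franchisor's 77 is given no effect), which does reach 48, so (b) meets the standard.
  Stage 1 carried; the burden shifts to the franchisor.
At Stage 2 the franchisor must meet clear and convincing evidence (weight is at least 80): on (c) the weight is 76, < 80, so (c) does not meet the standard; on (d) the weight is 82 (the franchisee's 36 is given no effect), ≥ 80, so (d) meets the standard.
  The franchisor does not carry Stage 2.
So the franchisee prevails.

franchisee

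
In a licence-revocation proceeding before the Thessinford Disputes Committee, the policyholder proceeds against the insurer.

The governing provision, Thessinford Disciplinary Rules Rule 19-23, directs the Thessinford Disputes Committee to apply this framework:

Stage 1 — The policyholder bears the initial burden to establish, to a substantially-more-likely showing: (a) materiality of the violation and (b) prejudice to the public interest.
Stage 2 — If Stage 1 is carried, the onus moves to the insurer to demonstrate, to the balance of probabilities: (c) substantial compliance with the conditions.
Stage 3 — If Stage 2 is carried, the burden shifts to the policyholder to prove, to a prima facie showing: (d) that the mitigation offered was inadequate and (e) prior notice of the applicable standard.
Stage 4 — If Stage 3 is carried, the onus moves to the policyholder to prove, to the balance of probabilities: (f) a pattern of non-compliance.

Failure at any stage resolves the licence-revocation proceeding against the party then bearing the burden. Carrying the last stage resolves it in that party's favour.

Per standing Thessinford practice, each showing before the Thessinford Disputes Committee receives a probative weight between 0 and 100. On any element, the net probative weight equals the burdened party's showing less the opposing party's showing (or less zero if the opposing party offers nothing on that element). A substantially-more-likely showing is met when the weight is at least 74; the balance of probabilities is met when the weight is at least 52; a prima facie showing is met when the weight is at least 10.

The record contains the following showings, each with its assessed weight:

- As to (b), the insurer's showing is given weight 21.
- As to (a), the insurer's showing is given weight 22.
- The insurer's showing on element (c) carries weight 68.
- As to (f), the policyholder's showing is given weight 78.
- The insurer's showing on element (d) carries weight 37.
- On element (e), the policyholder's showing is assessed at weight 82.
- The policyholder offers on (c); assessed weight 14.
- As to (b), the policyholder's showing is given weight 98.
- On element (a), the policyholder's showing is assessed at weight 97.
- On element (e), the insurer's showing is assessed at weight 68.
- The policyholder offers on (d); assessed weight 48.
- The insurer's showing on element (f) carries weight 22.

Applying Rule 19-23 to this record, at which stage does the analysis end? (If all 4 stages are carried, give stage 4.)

Stage 1 (policyholder, a substantially-more-likely showing, weight is at least 74): (a) net 97−22=75 ≥ 74 — meets; (b) net 98−21=77 ≥ 74 — meets.
  All elements met. The burden passes to the insurer.
Stage 2 (insurer, the balance of probabilities, weight is at least 52): (c) net 68−14=54 ≥ 52 — meets.
  All elements met. The burden passes to the policyholder.
Stage 3 (policyholder, a prima facie showing, weight is at least 10): (d) net 48−37=11 ≥ 10 — meets; (e) net 82−68=14 ≥ 10 — meets.
  Stage 3 carried; the burden remains with the policyholder.
Stage 4 (policyholder, the balance of probabilities, weight is at least 52): (f) net 78−22=56 ≥ 52 — meets.
  All elements met at the final stage.
Every stage carried; the policyholder prevails.

stage 4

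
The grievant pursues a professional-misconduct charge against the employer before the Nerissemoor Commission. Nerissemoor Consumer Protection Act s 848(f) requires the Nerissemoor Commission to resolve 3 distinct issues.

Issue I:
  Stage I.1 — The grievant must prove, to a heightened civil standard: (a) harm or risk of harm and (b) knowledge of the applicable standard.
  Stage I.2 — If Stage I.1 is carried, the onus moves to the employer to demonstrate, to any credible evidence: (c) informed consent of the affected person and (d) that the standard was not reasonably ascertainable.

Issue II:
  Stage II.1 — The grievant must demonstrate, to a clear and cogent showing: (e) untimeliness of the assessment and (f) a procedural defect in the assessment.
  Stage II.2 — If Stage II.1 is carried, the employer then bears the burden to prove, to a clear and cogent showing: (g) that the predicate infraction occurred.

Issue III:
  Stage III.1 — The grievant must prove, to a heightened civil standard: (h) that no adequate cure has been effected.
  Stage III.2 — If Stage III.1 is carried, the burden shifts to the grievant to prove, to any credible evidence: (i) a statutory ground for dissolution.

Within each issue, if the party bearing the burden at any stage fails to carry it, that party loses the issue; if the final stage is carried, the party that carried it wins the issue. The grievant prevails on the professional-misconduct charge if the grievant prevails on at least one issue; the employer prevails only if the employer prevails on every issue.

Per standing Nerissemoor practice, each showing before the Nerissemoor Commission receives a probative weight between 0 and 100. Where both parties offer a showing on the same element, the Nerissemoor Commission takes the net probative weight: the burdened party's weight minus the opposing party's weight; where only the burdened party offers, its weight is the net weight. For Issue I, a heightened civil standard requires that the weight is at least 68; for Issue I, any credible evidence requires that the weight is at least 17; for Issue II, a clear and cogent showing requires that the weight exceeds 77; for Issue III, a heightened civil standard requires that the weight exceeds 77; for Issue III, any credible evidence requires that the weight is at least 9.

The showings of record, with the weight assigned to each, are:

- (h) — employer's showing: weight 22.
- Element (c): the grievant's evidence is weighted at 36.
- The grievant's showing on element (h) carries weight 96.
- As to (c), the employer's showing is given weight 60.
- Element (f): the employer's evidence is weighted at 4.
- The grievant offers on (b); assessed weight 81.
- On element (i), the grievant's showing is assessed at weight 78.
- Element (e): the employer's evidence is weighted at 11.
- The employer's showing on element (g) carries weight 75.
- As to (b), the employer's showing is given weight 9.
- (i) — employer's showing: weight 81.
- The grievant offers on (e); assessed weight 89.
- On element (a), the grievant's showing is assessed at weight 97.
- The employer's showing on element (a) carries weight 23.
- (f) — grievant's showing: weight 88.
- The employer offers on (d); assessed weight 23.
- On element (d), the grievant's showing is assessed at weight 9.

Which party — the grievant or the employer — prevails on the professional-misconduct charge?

— Issue I —
Stage I.1 — burden on grievant; standard: a heightened civil standard (weight is at least 68).
    (a): 97 − 23 = 74 ≥ 68 [met]
    (b): 81 − 9 = 72 ≥ 68 [met]
  Stage I.1 is satisfied; the onus moves to the employer.
Stage I.2 — burden on employer; standard: any credible evidence (weight is at least 17).
    (c): 60 − 36 = 24 ≥ 17 [met]
    (d): 23 − 9 = 14 < 17 [not met]
  The employer does not carry Stage I.2.
The analysis ends at Stage I.2; the grievant prevails on this issue.
— Issue II —
At Stage II.1 the grievant must meet a clear and cogent showing (weight exceeds 77): on (e) the weight is 89 less the opposing 11 gives net 78, which does exceed 77, so (e) meets the standard; on (f) the weight is 88 less the opposing 4 gives net 84, > 77, so (f) meets the standard.
  Stage II.1 carried; the burden shifts to the employer.
At Stage II.2 the employer must meet a clear and cogent showing (weight exceeds 77): on (g) the weight is 75, which does not exceed 77, so (g) does not meet the standard.
  The employer does not carry Stage II.2.
The analysis ends at Stage II.2; the grievant prevails on this issue.
— Issue III —
Stage III.1 — burden on grievant; standard: a heightened civil standard (weight exceeds 77).
    (h): 96 − 22 = 74 ≤ 77 [not met]
  Stage III.1 not carried; the grievant fails its burden.
The analysis ends at Stage III.1; the employer prevails on this issue.
Per-issue: Issue I → grievant; Issue II → grievant; Issue III → employer. The grievant must prevail on at least one issue; overall, the grievant prevails.

grievant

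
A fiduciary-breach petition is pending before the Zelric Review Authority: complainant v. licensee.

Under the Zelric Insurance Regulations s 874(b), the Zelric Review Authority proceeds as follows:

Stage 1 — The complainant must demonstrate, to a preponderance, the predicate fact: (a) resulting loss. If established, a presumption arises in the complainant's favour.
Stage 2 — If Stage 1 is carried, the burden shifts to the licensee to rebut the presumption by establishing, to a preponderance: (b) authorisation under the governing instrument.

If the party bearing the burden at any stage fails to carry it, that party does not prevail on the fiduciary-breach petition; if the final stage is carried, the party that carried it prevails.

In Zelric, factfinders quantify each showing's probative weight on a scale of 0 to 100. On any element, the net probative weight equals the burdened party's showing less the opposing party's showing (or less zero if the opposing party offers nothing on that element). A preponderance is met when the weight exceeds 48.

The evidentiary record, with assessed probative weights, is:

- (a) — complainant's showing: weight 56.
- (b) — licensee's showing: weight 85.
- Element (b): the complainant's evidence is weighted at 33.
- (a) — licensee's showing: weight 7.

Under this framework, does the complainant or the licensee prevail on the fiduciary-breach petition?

Stage 1 — burden on complainant; standard: a preponderance (weight exceeds 48).
    (a): 56 − 7 = 49 > 48 [met]
  The complainant carries Stage 1; the licensee now bears the burden.
Stage 2 — burden on licensee; standard: a preponderance (weight exceeds 48).
    (b): 85 − 33 = 52 > 48 [met]
  The licensee carries the last stage.
All stages carried — the licensee prevails.

licensee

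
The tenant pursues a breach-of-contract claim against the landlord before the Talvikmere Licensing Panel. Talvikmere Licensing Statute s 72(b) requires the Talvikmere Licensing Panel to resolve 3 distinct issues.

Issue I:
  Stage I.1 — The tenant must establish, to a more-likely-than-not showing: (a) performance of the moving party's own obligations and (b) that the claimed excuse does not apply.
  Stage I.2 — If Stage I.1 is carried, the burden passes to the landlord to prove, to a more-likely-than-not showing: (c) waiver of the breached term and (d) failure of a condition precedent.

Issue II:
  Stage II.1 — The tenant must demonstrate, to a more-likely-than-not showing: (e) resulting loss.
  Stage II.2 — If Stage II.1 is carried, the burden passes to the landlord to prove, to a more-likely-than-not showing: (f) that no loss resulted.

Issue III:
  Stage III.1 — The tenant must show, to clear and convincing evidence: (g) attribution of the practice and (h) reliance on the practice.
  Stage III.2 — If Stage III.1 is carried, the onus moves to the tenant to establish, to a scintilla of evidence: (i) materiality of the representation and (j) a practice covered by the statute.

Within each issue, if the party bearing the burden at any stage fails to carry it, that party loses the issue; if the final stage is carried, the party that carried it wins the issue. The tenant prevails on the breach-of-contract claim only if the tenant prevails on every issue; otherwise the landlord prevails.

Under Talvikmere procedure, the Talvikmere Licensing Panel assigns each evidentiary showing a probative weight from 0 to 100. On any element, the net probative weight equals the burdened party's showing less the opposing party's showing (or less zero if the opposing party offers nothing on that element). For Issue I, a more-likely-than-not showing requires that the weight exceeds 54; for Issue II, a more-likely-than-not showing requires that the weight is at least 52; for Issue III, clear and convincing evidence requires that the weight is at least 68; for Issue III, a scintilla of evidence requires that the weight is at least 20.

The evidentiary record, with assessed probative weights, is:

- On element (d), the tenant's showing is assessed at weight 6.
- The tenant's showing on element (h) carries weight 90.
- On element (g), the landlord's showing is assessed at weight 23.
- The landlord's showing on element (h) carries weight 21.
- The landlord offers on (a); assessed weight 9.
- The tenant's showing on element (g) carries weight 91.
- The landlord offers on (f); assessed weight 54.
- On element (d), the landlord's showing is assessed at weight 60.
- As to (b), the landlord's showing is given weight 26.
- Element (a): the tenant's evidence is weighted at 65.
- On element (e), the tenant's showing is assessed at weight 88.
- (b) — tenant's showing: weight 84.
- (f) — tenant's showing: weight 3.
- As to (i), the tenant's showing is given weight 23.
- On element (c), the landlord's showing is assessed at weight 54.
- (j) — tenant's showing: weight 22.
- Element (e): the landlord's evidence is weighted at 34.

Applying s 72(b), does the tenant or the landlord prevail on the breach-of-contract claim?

— Issue I —
Stage I.1 — burden on tenant; standard: a more-likely-than-not showing (weight exceeds 54).
    (a): 65 − 9 = 56 > 54 [met]
    (b): 84 − 26 = 58 > 54 [met]
  Stage I.1 carried; the burden shifts to the landlord.
Stage I.2 — burden on landlord; standard: a more-likely-than-not showing (weight exceeds 54).
    (c): 54 ≤ 54 [not met]
    (d): 60 − 6 = 54 ≤ 54 [not met]
  The landlord does not carry Stage I.2.
So the tenant prevails on this issue.
— Issue II —
At Stage II.1 the tenant must meet a more-likely-than-not showing (weight is at least 52): on (e) the weight is 88 less the opposing 34 gives net 54, which does reach 52, so (e) meets the standard.
  The tenant carries Stage II.1; the landlord now bears the burden.
At Stage II.2 the landlord must meet a more-likely-than-not showing (weight is at least 52): on (f) the weight is 54 less the opposing 3 gives net 51, < 52, so (f) does not meet the standard.
  Not every element is met, so the landlord fails to carry Stage II.2.
The tenant prevails on this issue.
— Issue III —
Stage III.1 (tenant, clear and convincing evidence, weight is at least 68): (g) net 91−23=68 ≥ 68 — meets; (h) net 90−21=69 ≥ 68 — meets.
  All elements met. The tenant retains the burden for Stage III.2.
Stage III.2 (tenant, a scintilla of evidence, weight is at least 20): (i) 23 ≥ 20 — meets; (j) 22 ≥ 20 — meets.
  Stage III.2 carried; the final stage is satisfied.
All stages carried — the tenant prevails on this issue.
Per-issue: Issue I → tenant; Issue II → tenant; Issue III → tenant. The tenant must prevail on every issue; overall, the tenant prevails.

tenant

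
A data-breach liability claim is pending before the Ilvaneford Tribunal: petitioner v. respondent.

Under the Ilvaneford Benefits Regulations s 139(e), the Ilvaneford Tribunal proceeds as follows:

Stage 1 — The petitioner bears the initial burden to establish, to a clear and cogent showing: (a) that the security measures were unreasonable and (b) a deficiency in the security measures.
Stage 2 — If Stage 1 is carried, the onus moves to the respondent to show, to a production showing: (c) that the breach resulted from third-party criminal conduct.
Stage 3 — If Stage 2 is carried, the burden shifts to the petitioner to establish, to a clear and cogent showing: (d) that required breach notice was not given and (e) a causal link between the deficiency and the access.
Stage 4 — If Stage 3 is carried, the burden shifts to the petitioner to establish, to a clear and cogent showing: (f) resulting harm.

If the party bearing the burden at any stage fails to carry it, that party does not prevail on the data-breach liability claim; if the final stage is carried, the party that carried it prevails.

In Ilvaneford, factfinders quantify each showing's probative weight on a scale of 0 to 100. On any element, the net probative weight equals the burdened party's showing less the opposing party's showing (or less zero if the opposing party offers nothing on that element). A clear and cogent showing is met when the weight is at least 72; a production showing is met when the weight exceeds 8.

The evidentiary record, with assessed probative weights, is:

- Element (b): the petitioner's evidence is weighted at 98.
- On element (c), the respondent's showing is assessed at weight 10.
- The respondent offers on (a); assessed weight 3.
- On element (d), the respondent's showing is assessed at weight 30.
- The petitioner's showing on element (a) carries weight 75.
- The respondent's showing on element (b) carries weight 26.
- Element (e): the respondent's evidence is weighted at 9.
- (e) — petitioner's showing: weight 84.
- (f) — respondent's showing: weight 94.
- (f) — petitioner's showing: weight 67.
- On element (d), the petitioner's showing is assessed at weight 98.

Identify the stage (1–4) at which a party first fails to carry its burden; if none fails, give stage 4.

Stage 1 (petitioner, a clear and cogent showing, weight is at least 72): (a) net 75−3=72 ≥ 72 — meets; (b) net 98−26=72 ≥ 72 — meets.
  Stage 1 is satisfied; the onus moves to the respondent.
Stage 2 (respondent, a production showing, weight exceeds 8): (c) 10 > 8 — meets.
  Stage 2 is satisfied; the onus moves to the petitioner.
Stage 3 (petitioner, a clear and cogent showing, weight is at least 72): (d) net 98−30=68 < 72 — fails; (e) net 84−9=75 ≥ 72 — meets.
  Stage 3 not carried; the petitioner fails its burden.
The analysis ends at Stage 3; the respondent prevails.

stage 3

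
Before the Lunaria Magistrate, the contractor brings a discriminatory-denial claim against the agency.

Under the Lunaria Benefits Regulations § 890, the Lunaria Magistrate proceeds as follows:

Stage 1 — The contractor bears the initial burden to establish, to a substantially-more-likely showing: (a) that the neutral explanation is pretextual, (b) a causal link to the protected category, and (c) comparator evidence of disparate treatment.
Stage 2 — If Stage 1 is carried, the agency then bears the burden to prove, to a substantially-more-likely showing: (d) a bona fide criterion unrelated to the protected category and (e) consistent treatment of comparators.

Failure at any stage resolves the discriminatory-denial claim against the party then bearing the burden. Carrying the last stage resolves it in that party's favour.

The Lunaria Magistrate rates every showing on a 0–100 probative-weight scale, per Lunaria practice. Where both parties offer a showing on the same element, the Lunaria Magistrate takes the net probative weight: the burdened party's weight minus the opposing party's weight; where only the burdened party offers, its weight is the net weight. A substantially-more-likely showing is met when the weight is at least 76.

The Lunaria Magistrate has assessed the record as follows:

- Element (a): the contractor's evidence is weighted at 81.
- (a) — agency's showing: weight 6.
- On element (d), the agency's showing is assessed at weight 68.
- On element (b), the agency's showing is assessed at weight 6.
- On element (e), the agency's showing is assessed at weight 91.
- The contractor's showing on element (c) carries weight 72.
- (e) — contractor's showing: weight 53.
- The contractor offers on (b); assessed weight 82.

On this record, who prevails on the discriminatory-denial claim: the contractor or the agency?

At Stage 1 the contractor must meet a substantially-more-likely showing (weight is at least 76): on (a) the weight is 81 less the opposing 6 gives net 75, which does not reach 76, so (a) does not meet the standard; on (b) the weight is 82 less the opposing 6 gives net 76, which does reach 76, so (b) meets the standard; on (c) the weight is 72, < 76, so (c) does not meet the standard.
  The contractor does not carry Stage 1.
So the agency prevails.

agency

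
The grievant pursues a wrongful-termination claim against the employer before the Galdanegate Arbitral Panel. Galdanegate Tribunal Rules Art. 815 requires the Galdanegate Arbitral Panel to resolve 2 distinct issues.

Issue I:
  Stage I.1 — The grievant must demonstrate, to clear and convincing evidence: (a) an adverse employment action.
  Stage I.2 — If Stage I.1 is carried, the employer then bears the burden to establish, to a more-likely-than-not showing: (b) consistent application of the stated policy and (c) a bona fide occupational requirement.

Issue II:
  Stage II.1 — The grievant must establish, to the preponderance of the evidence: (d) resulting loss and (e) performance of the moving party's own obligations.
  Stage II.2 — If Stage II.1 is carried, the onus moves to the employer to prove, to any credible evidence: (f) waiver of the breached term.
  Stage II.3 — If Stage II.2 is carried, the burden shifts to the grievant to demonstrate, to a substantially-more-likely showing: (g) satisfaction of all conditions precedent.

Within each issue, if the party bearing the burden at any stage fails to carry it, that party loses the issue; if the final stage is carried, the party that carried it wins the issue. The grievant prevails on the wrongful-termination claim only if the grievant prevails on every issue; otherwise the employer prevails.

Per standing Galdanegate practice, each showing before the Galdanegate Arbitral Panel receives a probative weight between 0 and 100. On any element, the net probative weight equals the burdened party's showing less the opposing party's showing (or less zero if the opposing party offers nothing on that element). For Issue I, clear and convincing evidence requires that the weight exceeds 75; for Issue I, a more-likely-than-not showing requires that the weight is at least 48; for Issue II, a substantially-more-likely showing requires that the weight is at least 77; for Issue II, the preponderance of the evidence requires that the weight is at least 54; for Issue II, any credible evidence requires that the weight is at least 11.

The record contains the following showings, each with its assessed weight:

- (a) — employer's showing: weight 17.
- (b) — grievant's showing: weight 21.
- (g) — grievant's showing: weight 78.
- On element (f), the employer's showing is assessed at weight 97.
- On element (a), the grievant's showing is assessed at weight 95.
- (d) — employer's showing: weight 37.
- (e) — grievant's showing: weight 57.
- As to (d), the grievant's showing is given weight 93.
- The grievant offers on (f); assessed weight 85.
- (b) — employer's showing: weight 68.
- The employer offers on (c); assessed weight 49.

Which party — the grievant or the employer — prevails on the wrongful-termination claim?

grievant

— Issue I —
Stage I.1 — burden on grievant; standard: clear and convincing evidence (weight exceeds 75).
    (a): 95 − 17 = 78 > 75 [met]
  All elements met. The burden passes to the employer.
Stage I.2 — burden on employer; standard: a more-likely-than-not showing (weight is at least 48).
    (b): 68 − 21 = 47 < 48 [not met]
    (c): 49 ≥ 48 [met]
  The employer does not carry Stage I.2.
So the grievant prevails on this issue.
— Issue II —
Stage II.1 (grievant, the preponderance of the evidence, weight is at least 54): (d) net 93−37=56 ≥ 54 — meets; (e) 57 ≥ 54 — meets.
  All elements met. The burden passes to the employer.
Stage II.2 (employer, any credible evidence, weight is at least 11): (f) net 97−85=12 ≥ 11 — meets.
  All elements met. The burden passes to the grievant.
Stage II.3 (grievant, a substantially-more-likely showing, weight is at least 77): (g) 78 ≥ 77 — meets.
  Stage II.3 carried; the final stage is satisfied.
Every stage carried; the grievant prevails on this issue.
Per-issue: Issue I → grievant; Issue II → grievant. The grievant must prevail on every issue; overall, the grievant prevails.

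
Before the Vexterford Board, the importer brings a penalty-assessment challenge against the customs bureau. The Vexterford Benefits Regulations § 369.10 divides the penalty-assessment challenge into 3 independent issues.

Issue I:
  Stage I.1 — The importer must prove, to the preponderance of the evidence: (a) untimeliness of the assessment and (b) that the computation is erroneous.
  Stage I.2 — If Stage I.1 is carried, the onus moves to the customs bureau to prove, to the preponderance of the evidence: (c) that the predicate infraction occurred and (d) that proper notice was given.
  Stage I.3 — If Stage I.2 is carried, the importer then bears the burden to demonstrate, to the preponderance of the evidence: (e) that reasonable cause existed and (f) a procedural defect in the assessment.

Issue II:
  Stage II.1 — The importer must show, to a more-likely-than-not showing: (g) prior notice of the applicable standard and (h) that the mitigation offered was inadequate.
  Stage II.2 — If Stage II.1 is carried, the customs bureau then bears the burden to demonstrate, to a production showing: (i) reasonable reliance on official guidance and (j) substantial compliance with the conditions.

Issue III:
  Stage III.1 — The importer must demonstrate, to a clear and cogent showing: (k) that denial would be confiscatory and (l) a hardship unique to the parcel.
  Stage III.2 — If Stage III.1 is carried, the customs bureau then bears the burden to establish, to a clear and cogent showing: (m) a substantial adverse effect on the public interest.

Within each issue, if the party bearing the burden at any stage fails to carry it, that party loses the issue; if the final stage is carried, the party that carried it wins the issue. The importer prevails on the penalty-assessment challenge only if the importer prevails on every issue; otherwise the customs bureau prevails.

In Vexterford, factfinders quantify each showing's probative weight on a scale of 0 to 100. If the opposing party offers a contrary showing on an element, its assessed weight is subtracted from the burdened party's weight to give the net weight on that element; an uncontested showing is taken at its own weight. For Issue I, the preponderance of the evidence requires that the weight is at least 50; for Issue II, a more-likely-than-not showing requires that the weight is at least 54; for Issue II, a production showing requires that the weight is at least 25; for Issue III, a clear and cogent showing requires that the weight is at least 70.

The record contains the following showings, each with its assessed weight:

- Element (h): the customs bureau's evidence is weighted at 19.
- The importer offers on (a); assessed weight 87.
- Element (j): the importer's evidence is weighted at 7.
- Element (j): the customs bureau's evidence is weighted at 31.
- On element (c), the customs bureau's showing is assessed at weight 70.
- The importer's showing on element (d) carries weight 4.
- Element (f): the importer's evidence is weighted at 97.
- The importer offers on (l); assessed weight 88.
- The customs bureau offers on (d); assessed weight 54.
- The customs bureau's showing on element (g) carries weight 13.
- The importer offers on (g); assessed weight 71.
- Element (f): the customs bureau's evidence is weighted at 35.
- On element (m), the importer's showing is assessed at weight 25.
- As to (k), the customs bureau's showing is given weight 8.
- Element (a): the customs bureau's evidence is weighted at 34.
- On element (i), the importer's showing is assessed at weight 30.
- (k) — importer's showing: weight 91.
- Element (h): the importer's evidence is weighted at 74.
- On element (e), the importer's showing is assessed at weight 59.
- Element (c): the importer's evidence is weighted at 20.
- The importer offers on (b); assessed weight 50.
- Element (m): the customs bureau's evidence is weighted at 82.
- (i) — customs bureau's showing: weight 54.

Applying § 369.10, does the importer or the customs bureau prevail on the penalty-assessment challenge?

importer

— Issue I —
Stage I.1 — burden on importer; standard: the preponderance of the evidence (weight is at least 50).
    (a): 87 − 34 = 53 ≥ 50 [met]
    (b): 50 ≥ 50 [met]
  All elements met. The burden passes to the customs bureau.
Stage I.2 — burden on customs bureau; standard: the preponderance of the evidence (weight is at least 50).
    (c): 70 − 20 = 50 ≥ 50 [met]
    (d): 54 − 4 = 50 ≥ 50 [met]
  Stage I.2 is satisfied; the onus moves to the importer.
Stage I.3 — burden on importer; standard: the preponderance of the evidence (weight is at least 50).
    (e): 59 ≥ 50 [met]
    (f): 97 − 35 = 62 ≥ 50 [met]
  The importer carries the last stage.
All stages carried — the importer prevails on this issue.
— Issue II —
Stage II.1 — burden on importer; standard: a more-likely-than-not showing (weight is at least 54).
    (g): 71 − 13 = 58 ≥ 54 [met]
    (h): 74 − 19 = 55 ≥ 54 [met]
  Stage II.1 is satisfied; the onus moves to the customs bureau.
Stage II.2 — burden on customs bureau; standard: a production showing (weight is at least 25).
    (i): 54 − 30 = 24 < 25 [not met]
    (j): 31 − 7 = 24 < 25 [not met]
  Not every element is met, so the customs bureau fails to carry Stage II.2.
The analysis ends at Stage II.2; the importer prevails on this issue.
— Issue III —
At Stage III.1 the importer must meet a clear and cogent showing (weight is at least 70): on (k) the weight is 91 less the opposing 8 gives net 83, which does reach 70, so (k) meets the standard; on (l) the weight is 88, which does reach 70, so (l) meets the standard.
  Stage III.1 is satisfied; the onus moves to the customs bureau.
At Stage III.2 the customs bureau must meet a clear and cogent showing (weight is at least 70): on (m) the weight is 82 less the opposing 25 gives net 57, < 70, so (m) does not meet the standard.
  Stage III.2 not carried; the customs bureau fails its burden.
So the importer prevails on this issue.
Per-issue: Issue I → importer; Issue II → importer; Issue III → importer. The importer must prevail on every issue; overall, the importer prevails.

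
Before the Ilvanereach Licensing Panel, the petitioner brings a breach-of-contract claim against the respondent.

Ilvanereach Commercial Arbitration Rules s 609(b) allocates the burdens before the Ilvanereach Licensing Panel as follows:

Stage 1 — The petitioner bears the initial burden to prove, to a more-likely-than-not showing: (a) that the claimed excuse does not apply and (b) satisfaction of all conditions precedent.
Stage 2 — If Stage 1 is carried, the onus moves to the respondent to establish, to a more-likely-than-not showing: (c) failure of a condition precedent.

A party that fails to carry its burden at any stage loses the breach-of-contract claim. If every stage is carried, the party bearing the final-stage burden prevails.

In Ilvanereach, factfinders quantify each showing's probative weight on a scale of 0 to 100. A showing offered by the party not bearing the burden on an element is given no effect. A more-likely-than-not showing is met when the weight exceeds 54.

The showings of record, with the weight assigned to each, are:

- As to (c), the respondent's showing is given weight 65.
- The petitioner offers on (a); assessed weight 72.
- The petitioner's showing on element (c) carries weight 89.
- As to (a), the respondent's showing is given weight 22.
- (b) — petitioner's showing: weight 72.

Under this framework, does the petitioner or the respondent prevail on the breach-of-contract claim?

respondent

Stage 1 — burden on petitioner; standard: a more-likely-than-not showing (weight exceeds 54).
    (a): 72 (respondent's 22 disregarded) > 54 [met]
    (b): 72 > 54 [met]
  Stage 1 carried; the burden shifts to the respondent.
Stage 2 — burden on respondent; standard: a more-likely-than-not showing (weight exceeds 54).
    (c): 65 (petitioner's 89 disregarded) > 54 [met]
  The respondent carries the last stage.
Every stage carried; the respondent prevails.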